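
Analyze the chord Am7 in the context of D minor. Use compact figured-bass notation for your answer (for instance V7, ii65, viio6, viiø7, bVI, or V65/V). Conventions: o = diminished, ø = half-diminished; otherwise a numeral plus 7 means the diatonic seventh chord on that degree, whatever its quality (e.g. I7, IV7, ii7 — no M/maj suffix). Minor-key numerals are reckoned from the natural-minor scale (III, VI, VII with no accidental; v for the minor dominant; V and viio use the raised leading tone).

v7

The pitches A-C-E-G form a minor seventh chord rooted on A.
A is scale degree 5 in D minor, and a minor seventh chord on that degree is written v7.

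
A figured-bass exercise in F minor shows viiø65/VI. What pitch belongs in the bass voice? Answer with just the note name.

Eb

The applied chord viiø65/VI is rooted on C: C-Eb-Gb-Bb.
The figure 65 means first inversion — the third is in the bass.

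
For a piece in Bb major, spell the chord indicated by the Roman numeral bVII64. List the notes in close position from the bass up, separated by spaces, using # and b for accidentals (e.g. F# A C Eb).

Scale degree 7 in Bb major is A; lowering it a half step gives Ab. bVII64 is a major triad on the lowered seventh degree (the subtonic), borrowed from the parallel minor.
So the chord is Ab-C-Eb.
With the 64 figure the chord is in second inversion; from the bass Eb upward in close position it reads Eb-Ab-C.

Eb Ab C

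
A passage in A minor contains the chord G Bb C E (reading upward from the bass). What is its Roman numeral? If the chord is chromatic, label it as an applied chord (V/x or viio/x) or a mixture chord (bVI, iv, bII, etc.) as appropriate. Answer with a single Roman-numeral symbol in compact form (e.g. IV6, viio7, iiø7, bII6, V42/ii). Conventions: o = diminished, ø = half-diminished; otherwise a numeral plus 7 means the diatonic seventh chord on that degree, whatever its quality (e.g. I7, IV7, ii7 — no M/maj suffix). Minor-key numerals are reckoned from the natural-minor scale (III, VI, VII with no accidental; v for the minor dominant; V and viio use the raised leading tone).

The pitches C-E-G-Bb form a dominant seventh chord rooted on C.
C is not a diatonic chord root with this quality in A minor, but it lies a perfect fifth above F (VI), so the chord functions as an applied dominant of VI.
With G in the bass the chord is in second inversion, so the figured bass is 43.

V43/VI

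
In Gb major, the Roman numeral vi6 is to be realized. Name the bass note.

vi in Gb major has root Eb; the chord is Eb-Gb-Bb.
The figure 6 means first inversion — the third is in the bass.

Gb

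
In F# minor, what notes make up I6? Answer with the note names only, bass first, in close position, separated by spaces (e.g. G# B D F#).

A# C# F#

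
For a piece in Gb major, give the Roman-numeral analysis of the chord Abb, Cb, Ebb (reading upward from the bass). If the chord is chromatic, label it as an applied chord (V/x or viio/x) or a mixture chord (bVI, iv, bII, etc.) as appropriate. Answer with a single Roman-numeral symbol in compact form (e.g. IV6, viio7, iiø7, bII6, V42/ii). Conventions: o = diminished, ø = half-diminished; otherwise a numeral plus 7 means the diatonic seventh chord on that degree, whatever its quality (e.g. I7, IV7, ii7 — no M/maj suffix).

The pitches Abb-Cb-Ebb form a major triad rooted on Abb.
Abb is the lowered second degree of Gb major (diatonic 2 would be Ab). This is the Neapolitan chord — a major triad on the lowered second degree.

bII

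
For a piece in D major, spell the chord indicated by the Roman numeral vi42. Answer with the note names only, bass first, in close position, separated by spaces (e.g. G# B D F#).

A B D F#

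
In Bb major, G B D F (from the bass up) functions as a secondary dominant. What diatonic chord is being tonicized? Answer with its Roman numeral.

The chord is a dominant seventh chord on G.
A dominant resolves down a perfect fifth: G → C. In Bb major, C is scale degree 2, i.e. ii.

ii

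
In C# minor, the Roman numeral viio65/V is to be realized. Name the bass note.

A#

The applied chord viio65/V is rooted on F##: F##-A#-C#-E.
The figure 65 means first inversion — the third is in the bass.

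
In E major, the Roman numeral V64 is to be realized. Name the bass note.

F#

V in E major has root B; the chord is B-D#-F#.
The figure 64 means second inversion — the fifth is in the bass.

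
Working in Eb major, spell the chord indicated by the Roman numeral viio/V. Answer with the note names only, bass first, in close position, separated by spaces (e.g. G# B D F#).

The slash marks an applied leading-tone chord: viio of V. In Eb major, V is Bb, so the leading tone to it is A, a half step below.
Building a diminished triad on A gives A-C-Eb.

A C Eb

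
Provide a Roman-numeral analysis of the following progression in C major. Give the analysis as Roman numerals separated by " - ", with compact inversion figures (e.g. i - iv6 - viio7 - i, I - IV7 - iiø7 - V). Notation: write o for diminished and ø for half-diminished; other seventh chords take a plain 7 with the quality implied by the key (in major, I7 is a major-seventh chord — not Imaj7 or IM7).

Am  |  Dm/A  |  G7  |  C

vi - ii64 - V7 - I

Am: minor triad on A = scale degree 6 → vi.
Dm/A: minor triad on D = scale degree 2 → ii64.
G7 has root G, degree 5 in C major, so V7.
C: major triad on C = scale degree 1 → I.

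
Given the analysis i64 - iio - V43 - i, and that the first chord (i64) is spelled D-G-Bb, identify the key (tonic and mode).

G minor

The chord Gm/D is a minor triad rooted on G; its label is i64.
If G is scale degree 1 and the mode makes that degree carry a minor triad, the tonic is G and the mode is minor.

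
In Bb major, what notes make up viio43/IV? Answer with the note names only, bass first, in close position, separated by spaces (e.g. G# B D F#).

viio43/IV is a secondary leading-tone chord. The target IV is Eb in Bb major; the applied chord is rooted a semitone below, on D.
Building a fully diminished seventh chord on D gives D-F-Ab-Cb.
With the 43 figure the chord is in second inversion; from the bass Ab upward in close position it reads Ab-Cb-D-F.

Ab Cb D F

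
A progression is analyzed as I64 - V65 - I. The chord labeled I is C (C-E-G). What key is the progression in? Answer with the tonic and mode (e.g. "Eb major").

The anchor chord is a major triad on C, labeled I.
If C is scale degree 1 and the mode makes that degree carry a major triad, the tonic is C and the mode is major.

C major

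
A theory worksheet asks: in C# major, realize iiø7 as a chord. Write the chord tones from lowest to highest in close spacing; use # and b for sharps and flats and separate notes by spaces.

D# F# A C#

iiø7 is the half-diminished supertonic seventh, borrowed from the parallel minor. In C# major that root is D#.
So the chord is D#-F#-A-C#.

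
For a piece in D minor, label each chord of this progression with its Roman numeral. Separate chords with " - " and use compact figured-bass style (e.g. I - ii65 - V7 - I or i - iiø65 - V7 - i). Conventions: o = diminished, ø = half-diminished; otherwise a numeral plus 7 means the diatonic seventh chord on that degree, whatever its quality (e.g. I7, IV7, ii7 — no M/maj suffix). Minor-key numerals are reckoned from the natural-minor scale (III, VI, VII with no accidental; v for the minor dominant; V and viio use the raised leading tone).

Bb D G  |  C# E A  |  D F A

iv6 - V6 - i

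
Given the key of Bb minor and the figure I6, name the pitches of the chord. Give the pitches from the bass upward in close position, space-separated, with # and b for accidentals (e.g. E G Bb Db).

D F Bb

Scale degree 1 in Bb minor is Bb; here the chord built on it is altered to a major triad. I6 is the major tonic (Picardy third), borrowed from the parallel major.
So the chord is Bb-D-F.
With the 6 figure the chord is in first inversion; from the bass D upward in close position it reads D-F-Bb.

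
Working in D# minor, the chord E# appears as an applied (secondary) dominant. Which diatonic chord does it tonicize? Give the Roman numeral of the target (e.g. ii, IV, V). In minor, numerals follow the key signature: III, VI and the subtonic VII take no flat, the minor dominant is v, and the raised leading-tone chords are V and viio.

V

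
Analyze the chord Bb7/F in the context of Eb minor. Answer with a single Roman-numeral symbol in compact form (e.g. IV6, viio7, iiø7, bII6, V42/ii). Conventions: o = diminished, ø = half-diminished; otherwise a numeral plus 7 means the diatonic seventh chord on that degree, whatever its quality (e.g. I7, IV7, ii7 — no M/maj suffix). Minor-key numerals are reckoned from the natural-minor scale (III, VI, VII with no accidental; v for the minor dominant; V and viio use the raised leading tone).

V43

The pitches Bb-D-F-Ab form a dominant seventh chord rooted on Bb.
In Eb minor, Bb is the dominant; the diatonic dominant seventh chord there is V7.
With F in the bass the chord is in second inversion, so the figured bass is 43.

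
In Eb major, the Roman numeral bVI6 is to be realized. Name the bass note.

Eb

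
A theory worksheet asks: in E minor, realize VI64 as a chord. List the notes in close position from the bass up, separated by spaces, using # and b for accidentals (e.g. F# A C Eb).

G C E

The numeral's case and figure indicate a major triad. In E minor its root, the sixth degree, is C.
Stacking thirds from C gives C-E-G.
The figured bass 64 indicates second inversion, placing the fifth (G) in the bass: G-C-E.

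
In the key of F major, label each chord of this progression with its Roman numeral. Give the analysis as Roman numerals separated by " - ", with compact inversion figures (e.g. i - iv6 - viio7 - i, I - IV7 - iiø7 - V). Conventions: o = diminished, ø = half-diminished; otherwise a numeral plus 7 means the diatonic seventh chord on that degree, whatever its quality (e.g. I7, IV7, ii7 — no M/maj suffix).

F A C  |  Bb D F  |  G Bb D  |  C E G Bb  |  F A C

I - IV - ii - V7 - I

F-A-C: major triad on F = scale degree 1 → I.
Bb-D-F: root Bb is the subdominant; major triad there is IV.
G-Bb-D: root G is the supertonic; minor triad there is ii.
C-E-G-Bb has root C, degree 5 in F major, so V7.
F-A-C: major triad on F = scale degree 1 → I.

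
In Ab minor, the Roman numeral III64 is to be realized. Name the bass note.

III in Ab minor has root Cb; the chord is Cb-Eb-Gb.
The figure 64 means second inversion — the fifth is in the bass.

Gb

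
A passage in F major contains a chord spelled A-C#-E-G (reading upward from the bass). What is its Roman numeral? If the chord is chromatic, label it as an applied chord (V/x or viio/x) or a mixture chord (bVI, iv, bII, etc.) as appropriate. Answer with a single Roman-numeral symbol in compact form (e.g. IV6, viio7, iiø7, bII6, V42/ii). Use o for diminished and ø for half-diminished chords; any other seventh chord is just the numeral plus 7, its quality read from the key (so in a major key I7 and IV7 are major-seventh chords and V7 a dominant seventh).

V7/vi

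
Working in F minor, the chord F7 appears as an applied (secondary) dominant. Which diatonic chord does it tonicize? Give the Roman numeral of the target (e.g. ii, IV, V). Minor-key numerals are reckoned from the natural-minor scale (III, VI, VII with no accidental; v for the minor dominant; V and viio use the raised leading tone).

iv

The chord is a dominant seventh chord on F.
A dominant resolves down a perfect fifth: F → Bb. In F minor, Bb is scale degree 4, i.e. iv.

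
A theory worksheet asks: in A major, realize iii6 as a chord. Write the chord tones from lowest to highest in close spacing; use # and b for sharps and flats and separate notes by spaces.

E G# C#

The numeral's case and figure indicate a minor triad. In A major its root, scale degree 3, is C#.
That chord is spelled C#-E-G#.
With the 6 figure the chord is in first inversion; from the bass E upward in close position it reads E-G#-C#.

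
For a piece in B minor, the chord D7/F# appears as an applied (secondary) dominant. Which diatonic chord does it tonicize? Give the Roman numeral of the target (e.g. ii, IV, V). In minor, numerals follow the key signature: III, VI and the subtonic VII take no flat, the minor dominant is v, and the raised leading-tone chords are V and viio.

The chord is a dominant seventh chord on D.
A dominant resolves down a perfect fifth: D → G. In B minor, G is scale degree 6, i.e. VI.

VI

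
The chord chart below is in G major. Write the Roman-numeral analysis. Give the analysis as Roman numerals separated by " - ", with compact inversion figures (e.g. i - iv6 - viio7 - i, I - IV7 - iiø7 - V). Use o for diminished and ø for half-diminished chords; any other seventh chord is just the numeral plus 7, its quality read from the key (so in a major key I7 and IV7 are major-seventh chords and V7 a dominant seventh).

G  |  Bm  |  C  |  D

I - iii - IV - V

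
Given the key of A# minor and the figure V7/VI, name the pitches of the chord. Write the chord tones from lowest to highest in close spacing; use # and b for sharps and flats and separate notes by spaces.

C# E# G# B

V7/VI is a secondary dominant — the dominant seventh of VI. VI in A# minor is F#, so the applied chord's root is C#, a perfect fifth above.
Building a dominant seventh chord on C# gives C#-E#-G#-B.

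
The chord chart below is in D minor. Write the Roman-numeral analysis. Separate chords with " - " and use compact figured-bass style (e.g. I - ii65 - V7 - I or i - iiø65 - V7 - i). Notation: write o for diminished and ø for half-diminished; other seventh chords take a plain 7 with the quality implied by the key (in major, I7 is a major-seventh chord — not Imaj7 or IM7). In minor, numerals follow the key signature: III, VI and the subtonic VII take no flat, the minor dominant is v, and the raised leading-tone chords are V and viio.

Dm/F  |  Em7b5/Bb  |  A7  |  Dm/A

Dm/F has root D, degree 1 in D minor, so i6.
Em7b5/Bb: half-diminished seventh chord on E = scale degree 2 → iiø43.
A7: dominant seventh chord on A = scale degree 5 → V7.
Dm/A: minor triad on D = scale degree 1 → i64.

i6 - iiø43 - V7 - i64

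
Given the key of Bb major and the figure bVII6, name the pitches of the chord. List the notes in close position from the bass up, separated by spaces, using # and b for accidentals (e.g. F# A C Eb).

C Eb Ab

Scale degree 7 in Bb major is A; lowering it a half step gives Ab. bVII6 is a major triad on the lowered seventh degree (the subtonic), borrowed from the parallel minor.
So the chord is Ab-C-Eb, a major triad.
The figured bass 6 indicates first inversion, placing the third (C) in the bass: C-Eb-Ab.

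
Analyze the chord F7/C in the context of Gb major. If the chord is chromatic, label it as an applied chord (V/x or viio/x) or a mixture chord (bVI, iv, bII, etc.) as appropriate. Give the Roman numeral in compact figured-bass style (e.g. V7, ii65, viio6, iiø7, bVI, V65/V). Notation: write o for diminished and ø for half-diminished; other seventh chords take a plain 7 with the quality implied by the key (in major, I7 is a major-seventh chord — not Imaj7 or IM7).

V43/iii

Stacked in thirds the chord is F-A-C-Eb: a dominant seventh chord on F.
F is not a diatonic chord root with this quality in Gb major, but it lies a perfect fifth above Bb (iii), so the chord functions as an applied dominant of iii.
With C in the bass the chord is in second inversion, so the figured bass is 43.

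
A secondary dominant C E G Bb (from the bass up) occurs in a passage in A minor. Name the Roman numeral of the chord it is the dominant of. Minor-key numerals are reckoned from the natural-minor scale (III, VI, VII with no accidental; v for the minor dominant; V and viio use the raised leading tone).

The chord is a dominant seventh chord on C.
A dominant resolves down a perfect fifth: C → F. In A minor, F is scale degree 6, i.e. VI.

VI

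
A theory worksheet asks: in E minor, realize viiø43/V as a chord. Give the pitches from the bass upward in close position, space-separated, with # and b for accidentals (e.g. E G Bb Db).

The slash marks an applied leading-tone chord: viio of V. In E minor, V is B, so the leading tone to it is A#, a half step below.
Building a half-diminished seventh chord on A# gives A#-C#-E-G#.
With the 43 figure the chord is in second inversion; from the bass E upward in close position it reads E-G#-A#-C#.

E G# A# C#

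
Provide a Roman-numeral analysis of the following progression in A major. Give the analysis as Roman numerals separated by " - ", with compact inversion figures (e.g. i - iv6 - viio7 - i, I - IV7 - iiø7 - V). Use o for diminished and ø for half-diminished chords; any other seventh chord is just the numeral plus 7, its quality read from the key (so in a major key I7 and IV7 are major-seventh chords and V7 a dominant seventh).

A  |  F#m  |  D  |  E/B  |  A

I - vi - IV - V64 - I

A: root A is the tonic; major triad there is I.
F#m: root F# is the submediant; minor triad there is vi.
D: major triad on D = scale degree 4 → IV.
E/B: major triad on E = scale degree 5 → V64.
A: major triad on A = scale degree 1 → I.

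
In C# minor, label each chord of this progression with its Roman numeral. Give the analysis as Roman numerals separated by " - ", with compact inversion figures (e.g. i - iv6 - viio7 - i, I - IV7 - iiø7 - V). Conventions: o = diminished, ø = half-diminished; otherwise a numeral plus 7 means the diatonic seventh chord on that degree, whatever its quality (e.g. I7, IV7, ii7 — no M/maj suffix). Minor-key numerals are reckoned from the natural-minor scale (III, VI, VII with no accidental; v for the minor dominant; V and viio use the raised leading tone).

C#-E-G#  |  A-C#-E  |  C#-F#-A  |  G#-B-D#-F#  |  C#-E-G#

i - VI - iv64 - v7 - i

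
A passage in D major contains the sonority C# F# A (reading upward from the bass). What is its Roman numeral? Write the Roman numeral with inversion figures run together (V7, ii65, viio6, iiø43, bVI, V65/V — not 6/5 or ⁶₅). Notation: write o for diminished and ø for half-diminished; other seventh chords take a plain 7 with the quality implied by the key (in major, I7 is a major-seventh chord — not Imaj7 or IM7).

iii64

The pitches F#-A-C# form a minor triad rooted on F#.
In D major, F# is the mediant; the diatonic minor triad there is iii.
With C# in the bass the chord is in second inversion, so the figured bass is 64.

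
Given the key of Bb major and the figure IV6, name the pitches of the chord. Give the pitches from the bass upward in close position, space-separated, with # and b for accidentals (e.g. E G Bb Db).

G Bb Eb

The numeral's case and figure indicate a major triad. In Bb major its root, scale degree 4, is Eb.
That chord is spelled Eb-G-Bb.
With the 6 figure the chord is in first inversion; from the bass G upward in close position it reads G-Bb-Eb.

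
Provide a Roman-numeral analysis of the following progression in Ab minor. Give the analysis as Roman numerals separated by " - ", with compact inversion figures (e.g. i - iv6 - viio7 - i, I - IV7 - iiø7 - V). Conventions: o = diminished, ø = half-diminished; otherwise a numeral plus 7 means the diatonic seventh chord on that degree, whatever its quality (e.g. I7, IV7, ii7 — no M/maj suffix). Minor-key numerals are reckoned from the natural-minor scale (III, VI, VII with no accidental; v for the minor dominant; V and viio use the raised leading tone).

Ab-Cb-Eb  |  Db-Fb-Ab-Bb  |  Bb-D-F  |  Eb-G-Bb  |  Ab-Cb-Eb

Ab-Cb-Eb: minor triad on Ab = scale degree 1 → i.
Db-Fb-Ab-Bb has root Bb, degree 2 in Ab minor, so iiø65.
Bb-D-F: chromatic; Bb is V of V, so V/V.
Eb-G-Bb has root Eb, degree 5 in Ab minor, so V.
Ab-Cb-Eb has root Ab, degree 1 in Ab minor, so i.

i - iiø65 - V/V - V - i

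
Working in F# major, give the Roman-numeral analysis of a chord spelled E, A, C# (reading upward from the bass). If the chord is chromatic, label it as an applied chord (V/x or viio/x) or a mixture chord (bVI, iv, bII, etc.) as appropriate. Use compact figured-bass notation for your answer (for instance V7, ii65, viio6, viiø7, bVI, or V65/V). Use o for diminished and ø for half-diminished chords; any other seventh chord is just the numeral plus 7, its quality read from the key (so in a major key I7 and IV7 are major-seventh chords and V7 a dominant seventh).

The pitches A-C#-E form a major triad rooted on A.
A is the lowered third degree of F# major (diatonic 3 would be A#). This is a major triad on the lowered third degree, borrowed from the parallel minor.
With E in the bass the chord is in second inversion, so the figured bass is 64.

bIII64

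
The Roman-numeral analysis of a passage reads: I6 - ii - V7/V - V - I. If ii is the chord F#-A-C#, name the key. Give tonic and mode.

E major

ii is given as F#-A-C# — a minor triad with root F#.
If F# is scale degree 2 and the mode makes that degree carry a minor triad, the tonic is E and the mode is major.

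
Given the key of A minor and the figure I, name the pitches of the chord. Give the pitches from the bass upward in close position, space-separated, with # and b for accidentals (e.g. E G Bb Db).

A C# E

I is the major tonic (Picardy third), borrowed from the parallel major. In A minor that root is A.
So the chord is A-C#-E.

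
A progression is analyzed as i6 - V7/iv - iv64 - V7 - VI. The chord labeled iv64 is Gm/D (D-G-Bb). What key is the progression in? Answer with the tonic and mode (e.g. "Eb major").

D minor

iv64 is given as D-G-Bb — a minor triad with root G.
If G is scale degree 4 and the mode makes that degree carry a minor triad, the tonic is D and the mode is minor.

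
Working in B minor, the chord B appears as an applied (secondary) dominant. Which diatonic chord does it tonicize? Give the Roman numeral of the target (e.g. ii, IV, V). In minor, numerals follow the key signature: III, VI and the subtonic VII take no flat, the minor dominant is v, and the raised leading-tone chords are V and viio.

iv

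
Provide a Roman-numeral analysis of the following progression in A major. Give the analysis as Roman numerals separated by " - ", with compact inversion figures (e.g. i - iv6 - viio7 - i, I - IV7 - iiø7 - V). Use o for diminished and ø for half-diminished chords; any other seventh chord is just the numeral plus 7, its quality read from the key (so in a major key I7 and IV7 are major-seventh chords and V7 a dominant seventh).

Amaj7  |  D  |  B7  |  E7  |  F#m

I7 - IV - V7/V - V7 - vi

Amaj7: major seventh chord on A = scale degree 1 → I7.
D: major triad on D = scale degree 4 → IV.
B7: a dominant seventh chord on B, the applied dominant of V → V7/V.
E7 has root E, degree 5 in A major, so V7.
F#m has root F#, degree 6 in A major, so vi.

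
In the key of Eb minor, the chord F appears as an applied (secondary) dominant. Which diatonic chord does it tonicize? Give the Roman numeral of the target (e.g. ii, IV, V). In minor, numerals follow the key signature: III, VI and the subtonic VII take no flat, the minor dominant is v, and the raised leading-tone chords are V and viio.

The chord is a major triad on F.
A dominant resolves down a perfect fifth: F → Bb. In Eb minor, Bb is scale degree 5, i.e. V.

V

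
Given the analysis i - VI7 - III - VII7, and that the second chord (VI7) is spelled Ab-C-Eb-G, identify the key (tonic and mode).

The chord Abmaj7 is a major seventh chord rooted on Ab; its label is VI7.
Counting down 5 scale steps from Ab places the tonic on C; a major seventh chord on degree 6 is diatonic only in minor.

C minor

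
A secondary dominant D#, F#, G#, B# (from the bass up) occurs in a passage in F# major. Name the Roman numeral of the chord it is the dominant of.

V

The chord is a dominant seventh chord on G#.
A dominant resolves down a perfect fifth: G# → C#. In F# major, C# is scale degree 5, i.e. V.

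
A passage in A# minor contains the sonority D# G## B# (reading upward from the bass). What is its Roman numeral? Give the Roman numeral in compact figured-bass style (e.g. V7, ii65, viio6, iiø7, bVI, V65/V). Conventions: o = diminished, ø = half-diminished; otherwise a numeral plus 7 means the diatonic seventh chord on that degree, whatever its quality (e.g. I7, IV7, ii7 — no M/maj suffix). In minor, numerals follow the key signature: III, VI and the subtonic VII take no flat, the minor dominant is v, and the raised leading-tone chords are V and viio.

Stacked in thirds the chord is G##-B#-D#: a diminished triad on G##.
In A# minor, G## is the leading tone; the diatonic diminished triad there is viio.
With D# in the bass the chord is in second inversion, so the figured bass is 64.

viio64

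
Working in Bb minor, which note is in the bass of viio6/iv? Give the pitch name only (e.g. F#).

F

The applied chord viio6/iv is rooted on D: D-F-Ab.
The figure 6 means first inversion — the third is in the bass.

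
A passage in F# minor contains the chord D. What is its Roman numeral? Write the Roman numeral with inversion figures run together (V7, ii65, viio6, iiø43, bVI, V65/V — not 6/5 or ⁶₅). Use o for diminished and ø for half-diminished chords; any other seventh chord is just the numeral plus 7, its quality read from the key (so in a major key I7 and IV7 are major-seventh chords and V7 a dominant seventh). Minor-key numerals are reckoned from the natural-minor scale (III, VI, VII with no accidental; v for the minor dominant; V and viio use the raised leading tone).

VI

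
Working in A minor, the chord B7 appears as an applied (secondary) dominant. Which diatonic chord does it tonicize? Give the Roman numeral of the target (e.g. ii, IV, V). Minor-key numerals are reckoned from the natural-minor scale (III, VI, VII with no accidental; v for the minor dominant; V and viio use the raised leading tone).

The chord is a dominant seventh chord on B.
A dominant resolves down a perfect fifth: B → E. In A minor, E is scale degree 5, i.e. V.

V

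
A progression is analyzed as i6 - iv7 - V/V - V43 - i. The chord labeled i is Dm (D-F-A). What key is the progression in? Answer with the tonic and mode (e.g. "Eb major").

D minor

The anchor chord is a minor triad on D, labeled i.
If D is scale degree 1 and the mode makes that degree carry a minor triad, the tonic is D and the mode is minor.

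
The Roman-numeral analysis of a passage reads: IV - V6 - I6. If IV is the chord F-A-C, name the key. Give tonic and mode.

C major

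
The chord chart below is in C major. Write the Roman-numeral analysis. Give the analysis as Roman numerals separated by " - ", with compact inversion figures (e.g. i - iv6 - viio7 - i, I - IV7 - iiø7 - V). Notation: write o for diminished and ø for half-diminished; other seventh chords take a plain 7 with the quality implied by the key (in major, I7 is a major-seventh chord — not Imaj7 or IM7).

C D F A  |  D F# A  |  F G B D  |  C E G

ii42 - V/V - V42 - I

C-D-F-A: root D is the supertonic; minor seventh chord there is ii42.
D-F#-A: chromatic; D is V of V, so V/V.
F-G-B-D: dominant seventh chord on G = scale degree 5 → V42.
C-E-G: root C is the tonic; major triad there is I.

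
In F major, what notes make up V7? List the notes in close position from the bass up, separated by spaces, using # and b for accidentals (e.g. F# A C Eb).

In F major, the dominant is C, and the diatonic chord built there is a dominant seventh chord.
That chord is spelled C-E-G-Bb.

C E G Bb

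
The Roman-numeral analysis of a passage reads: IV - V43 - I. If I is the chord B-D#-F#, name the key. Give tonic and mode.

B major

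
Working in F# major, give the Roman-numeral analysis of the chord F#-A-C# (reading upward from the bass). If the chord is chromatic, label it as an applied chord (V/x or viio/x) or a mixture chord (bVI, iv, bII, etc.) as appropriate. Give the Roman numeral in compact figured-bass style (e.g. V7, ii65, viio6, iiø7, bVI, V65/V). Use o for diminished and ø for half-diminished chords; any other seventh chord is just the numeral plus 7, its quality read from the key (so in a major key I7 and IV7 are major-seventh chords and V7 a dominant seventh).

The pitches F#-A-C# form a minor triad rooted on F#.
F# is the first degree of F# major. This is the minor tonic, borrowed from the parallel minor.

i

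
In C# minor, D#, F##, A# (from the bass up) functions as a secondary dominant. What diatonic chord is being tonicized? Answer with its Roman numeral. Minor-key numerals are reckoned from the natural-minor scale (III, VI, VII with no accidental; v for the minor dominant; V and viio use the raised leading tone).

V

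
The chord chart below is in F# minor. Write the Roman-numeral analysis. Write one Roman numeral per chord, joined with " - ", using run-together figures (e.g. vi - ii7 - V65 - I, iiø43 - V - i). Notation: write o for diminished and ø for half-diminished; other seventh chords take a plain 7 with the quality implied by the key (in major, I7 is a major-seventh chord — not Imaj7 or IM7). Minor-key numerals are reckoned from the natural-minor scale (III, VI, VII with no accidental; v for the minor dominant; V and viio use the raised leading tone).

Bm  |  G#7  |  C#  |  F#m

iv - V7/V - V - i

Bm: root B is the subdominant; minor triad there is iv.
G#7 is the secondary dominant of V (dominant seventh chord on G#): V7/V.
C#: root C# is the dominant; major triad there is V.
F#m: root F# is the tonic; minor triad there is i.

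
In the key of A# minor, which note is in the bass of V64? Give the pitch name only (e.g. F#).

V in A# minor has root E#; the chord is E#-G##-B#.
The figure 64 means second inversion — the fifth is in the bass.

B#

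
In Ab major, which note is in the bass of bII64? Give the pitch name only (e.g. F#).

Fb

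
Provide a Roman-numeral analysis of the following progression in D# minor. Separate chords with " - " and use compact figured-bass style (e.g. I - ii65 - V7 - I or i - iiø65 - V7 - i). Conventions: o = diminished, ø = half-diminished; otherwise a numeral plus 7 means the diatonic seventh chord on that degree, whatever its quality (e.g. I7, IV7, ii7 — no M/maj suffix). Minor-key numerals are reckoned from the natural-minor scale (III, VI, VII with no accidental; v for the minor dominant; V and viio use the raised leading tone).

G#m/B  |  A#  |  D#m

iv6 - V - i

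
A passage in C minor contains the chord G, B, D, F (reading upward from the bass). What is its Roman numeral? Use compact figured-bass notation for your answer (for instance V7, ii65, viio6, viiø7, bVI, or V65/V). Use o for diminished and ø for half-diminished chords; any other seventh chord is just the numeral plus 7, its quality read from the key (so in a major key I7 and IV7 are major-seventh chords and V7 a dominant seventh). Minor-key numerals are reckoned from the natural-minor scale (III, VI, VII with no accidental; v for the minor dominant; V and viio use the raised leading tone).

V7

Stacked in thirds the chord is G-B-D-F: a dominant seventh chord on G.
In C minor, G is the dominant; the diatonic dominant seventh chord there is V7.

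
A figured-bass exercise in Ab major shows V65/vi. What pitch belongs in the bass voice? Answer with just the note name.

E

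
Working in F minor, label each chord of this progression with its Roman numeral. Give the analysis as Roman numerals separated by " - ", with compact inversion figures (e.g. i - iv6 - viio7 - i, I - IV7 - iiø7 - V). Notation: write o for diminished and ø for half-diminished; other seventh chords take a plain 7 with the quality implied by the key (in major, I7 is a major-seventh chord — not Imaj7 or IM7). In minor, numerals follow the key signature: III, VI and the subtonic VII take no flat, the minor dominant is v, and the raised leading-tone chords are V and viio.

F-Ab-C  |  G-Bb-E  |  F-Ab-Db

i - viio6 - VI6

F-Ab-C: minor triad on F = scale degree 1 → i.
G-Bb-E: diminished triad on E = scale degree 7 → viio6.
F-Ab-Db: root Db is the submediant; major triad there is VI6.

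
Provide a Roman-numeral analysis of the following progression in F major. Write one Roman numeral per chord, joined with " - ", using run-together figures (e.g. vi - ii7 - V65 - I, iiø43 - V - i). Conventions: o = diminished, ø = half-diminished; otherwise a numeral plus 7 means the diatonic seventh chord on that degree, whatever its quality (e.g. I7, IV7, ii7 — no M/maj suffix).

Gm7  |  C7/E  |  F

Gm7: minor seventh chord on G = scale degree 2 → ii7.
C7/E: root C is the dominant; dominant seventh chord there is V65.
F: major triad on F = scale degree 1 → I.

ii7 - V65 - I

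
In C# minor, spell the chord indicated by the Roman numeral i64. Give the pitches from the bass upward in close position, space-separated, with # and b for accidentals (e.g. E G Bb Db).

In C# minor, scale degree 1 is C#, and the diatonic chord built there is a minor triad.
That chord is spelled C#-E-G#.
With the 64 figure the chord is in second inversion; from the bass G# upward in close position it reads G#-C#-E.

G# C# E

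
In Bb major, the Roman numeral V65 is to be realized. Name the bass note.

A

V in Bb major has root F; the chord is F-A-C-Eb.
The figure 65 means first inversion — the third is in the bass.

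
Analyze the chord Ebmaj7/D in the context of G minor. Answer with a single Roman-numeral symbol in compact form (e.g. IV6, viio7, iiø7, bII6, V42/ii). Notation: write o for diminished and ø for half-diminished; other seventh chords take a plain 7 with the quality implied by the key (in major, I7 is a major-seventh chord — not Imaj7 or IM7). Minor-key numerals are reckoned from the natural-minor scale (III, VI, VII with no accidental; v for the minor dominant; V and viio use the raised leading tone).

VI42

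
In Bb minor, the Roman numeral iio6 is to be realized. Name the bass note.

Eb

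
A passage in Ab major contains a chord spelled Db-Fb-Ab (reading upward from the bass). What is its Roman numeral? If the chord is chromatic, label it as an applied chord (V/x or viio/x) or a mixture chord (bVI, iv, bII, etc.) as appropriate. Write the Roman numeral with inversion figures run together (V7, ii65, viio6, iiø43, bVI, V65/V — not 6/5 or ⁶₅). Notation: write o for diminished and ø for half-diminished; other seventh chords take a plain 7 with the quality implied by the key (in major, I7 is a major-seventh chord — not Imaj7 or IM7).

iv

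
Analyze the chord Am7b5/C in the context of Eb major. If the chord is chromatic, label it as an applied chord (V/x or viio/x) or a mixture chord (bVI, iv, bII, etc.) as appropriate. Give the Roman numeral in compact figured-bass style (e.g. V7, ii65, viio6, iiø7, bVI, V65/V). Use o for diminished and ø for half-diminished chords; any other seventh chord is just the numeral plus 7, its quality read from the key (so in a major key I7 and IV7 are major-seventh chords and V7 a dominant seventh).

Stacked in thirds the chord is A-C-Eb-G: a half-diminished seventh chord on A.
A sits a half step below Bb (V in Eb major); a diminished chord there is the applied leading-tone chord of V.
With C in the bass the chord is in first inversion, so the figured bass is 65.

viiø65/V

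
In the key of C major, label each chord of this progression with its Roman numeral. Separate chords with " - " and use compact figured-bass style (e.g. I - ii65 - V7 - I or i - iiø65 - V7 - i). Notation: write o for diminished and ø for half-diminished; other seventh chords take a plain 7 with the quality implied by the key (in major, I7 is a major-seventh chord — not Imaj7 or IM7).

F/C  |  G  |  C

IV64 - V - I

F/C: major triad on F = scale degree 4 → IV64.
G has root G, degree 5 in C major, so V.
C: root C is the tonic; major triad there is I.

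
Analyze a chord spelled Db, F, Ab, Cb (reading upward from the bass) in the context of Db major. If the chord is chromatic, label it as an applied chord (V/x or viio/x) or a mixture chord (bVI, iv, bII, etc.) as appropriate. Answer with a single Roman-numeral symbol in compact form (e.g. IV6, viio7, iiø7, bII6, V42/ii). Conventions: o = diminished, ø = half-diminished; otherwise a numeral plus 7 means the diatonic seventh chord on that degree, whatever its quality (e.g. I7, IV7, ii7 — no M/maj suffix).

V7/IV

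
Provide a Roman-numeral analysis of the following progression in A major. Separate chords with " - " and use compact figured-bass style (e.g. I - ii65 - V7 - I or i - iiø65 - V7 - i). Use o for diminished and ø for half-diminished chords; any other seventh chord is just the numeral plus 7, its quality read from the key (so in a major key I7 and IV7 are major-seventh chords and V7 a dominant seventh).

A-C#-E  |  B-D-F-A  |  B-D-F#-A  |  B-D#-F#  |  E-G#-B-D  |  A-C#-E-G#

I - iiø7 - ii7 - V/V - V7 - I7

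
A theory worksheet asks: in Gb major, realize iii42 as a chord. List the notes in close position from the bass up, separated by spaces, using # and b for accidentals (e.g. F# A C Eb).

Ab Bb Db F

The numeral's case and figure indicate a minor seventh chord. In Gb major its root, the third degree, is Bb.
Stacking thirds from Bb gives Bb-Db-F-Ab.
With the 42 figure the chord is in third inversion; from the bass Ab upward in close position it reads Ab-Bb-Db-F.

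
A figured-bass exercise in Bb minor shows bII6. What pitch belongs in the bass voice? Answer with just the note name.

bII in Bb minor has root Cb; the chord is Cb-Eb-Gb.
The figure 6 means first inversion — the third is in the bass.

Eb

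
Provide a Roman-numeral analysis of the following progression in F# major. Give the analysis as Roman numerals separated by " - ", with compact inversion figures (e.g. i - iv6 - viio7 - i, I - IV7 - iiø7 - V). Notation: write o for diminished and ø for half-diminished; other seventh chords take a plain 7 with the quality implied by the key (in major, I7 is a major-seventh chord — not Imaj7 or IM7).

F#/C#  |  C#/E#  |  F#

I64 - V6 - I

F#/C# has root F#, degree 1 in F# major, so I64.
C#/E#: major triad on C# = scale degree 5 → V6.
F#: major triad on F# = scale degree 1 → I.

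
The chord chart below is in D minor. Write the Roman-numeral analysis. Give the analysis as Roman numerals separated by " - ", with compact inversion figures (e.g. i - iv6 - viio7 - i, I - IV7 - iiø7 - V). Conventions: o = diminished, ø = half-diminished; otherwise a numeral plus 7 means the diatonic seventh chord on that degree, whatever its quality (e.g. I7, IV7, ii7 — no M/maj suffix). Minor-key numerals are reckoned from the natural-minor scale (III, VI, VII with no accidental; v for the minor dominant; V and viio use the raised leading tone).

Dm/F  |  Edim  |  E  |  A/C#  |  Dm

i6 - iio - V/V - V6 - i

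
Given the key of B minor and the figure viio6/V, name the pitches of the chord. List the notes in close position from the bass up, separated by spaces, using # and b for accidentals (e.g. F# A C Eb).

G# B E#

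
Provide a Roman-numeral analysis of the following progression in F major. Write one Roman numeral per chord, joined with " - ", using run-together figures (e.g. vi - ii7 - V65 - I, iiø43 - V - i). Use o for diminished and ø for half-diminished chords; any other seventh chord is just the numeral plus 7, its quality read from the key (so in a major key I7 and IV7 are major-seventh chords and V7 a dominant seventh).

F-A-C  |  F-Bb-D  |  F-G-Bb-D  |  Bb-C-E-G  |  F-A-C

I - IV64 - ii42 - V42 - I

F-A-C: root F is the tonic; major triad there is I.
F-Bb-D: root Bb is the subdominant; major triad there is IV64.
F-G-Bb-D has root G, degree 2 in F major, so ii42.
Bb-C-E-G has root C, degree 5 in F major, so V42.
F-A-C has root F, degree 1 in F major, so I.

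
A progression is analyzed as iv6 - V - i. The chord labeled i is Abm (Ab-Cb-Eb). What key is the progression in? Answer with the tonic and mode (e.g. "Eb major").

Ab minor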